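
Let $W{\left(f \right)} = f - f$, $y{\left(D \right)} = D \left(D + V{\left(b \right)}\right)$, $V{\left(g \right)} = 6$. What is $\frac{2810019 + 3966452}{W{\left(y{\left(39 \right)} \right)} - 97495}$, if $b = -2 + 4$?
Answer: $- \frac{6776471}{97495} \approx -69.506$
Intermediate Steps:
$b = 2$
$y{\left(D \right)} = D \left(6 + D\right)$ ($y{\left(D \right)} = D \left(D + 6\right) = D \left(6 + D\right)$)
$W{\left(f \right)} = 0$
$\frac{2810019 + 3966452}{W{\left(y{\left(39 \right)} \right)} - 97495} = \frac{2810019 + 3966452}{0 - 97495} = \frac{6776471}{-97495} = 6776471 \left(- \frac{1}{97495}\right) = - \frac{6776471}{97495}$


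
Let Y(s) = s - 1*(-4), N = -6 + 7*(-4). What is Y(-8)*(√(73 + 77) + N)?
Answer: 136 - 20*√6 ≈ 87.010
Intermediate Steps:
N = -34 (N = -6 - 28 = -34)
Y(s) = 4 + s (Y(s) = s + 4 = 4 + s)
Y(-8)*(√(73 + 77) + N) = (4 - 8)*(√(73 + 77) - 34) = -4*(√150 - 34) = -4*(5*√6 - 34) = -4*(-34 + 5*√6) = 136 - 20*√6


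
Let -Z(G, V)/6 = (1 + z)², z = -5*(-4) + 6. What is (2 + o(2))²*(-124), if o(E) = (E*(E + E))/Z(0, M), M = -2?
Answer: -2368015600/4782969 ≈ -495.09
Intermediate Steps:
z = 26 (z = 20 + 6 = 26)
Z(G, V) = -4374 (Z(G, V) = -6*(1 + 26)² = -6*27² = -6*729 = -4374)
o(E) = -E²/2187 (o(E) = (E*(E + E))/(-4374) = (E*(2*E))*(-1/4374) = (2*E²)*(-1/4374) = -E²/2187)
(2 + o(2))²*(-124) = (2 - 1/2187*2²)²*(-124) = (2 - 1/2187*4)²*(-124) = (2 - 4/2187)²*(-124) = (4370/2187)²*(-124) = (19096900/4782969)*(-124) = -2368015600/4782969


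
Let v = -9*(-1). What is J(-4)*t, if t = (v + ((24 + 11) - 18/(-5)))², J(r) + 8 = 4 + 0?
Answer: -226576/25 ≈ -9063.0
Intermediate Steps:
v = 9
J(r) = -4 (J(r) = -8 + (4 + 0) = -8 + 4 = -4)
t = 56644/25 (t = (9 + ((24 + 11) - 18/(-5)))² = (9 + (35 - 18*(-⅕)))² = (9 + (35 + 18/5))² = (9 + 193/5)² = (238/5)² = 56644/25 ≈ 2265.8)
J(-4)*t = -4*56644/25 = -226576/25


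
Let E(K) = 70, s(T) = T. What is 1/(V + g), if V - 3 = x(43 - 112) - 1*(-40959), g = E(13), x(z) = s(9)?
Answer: 1/41041 ≈ 2.4366e-5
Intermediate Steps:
x(z) = 9
g = 70
V = 40971 (V = 3 + (9 - 1*(-40959)) = 3 + (9 + 40959) = 3 + 40968 = 40971)
1/(V + g) = 1/(40971 + 70) = 1/41041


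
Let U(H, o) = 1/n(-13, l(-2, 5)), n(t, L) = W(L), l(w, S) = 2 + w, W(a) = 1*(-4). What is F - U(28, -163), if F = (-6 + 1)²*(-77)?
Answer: -7699/4 ≈ -1924.8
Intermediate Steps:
W(a) = -4
n(t, L) = -4
F = -1925 (F = (-5)²*(-77) = 25*(-77) = -1925)
U(H, o) = -¼ (U(H, o) = 1/(-4) = -¼)
F - U(28, -163) = -1925 - 1*(-¼) = -1925 + ¼ = -7699/4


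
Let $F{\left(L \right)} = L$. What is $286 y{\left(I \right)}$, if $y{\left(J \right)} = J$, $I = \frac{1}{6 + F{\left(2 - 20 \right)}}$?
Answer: $- \frac{143}{6} \approx -23.833$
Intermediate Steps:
$I = - \frac{1}{12}$ ($I = \frac{1}{6 + \left(2 - 20\right)} = \frac{1}{6 - 18} = \frac{1}{-12} = - \frac{1}{12} \approx -0.083333$)
$286 y{\left(I \right)} = 286 \left(- \frac{1}{12}\right) = - \frac{143}{6}$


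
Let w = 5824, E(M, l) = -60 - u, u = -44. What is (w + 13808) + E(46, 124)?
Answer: 19616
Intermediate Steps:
E(M, l) = -16 (E(M, l) = -60 - 1*(-44) = -60 + 44 = -16)
(w + 13808) + E(46, 124) = (5824 + 13808) - 16 = 19632 - 16 = 19616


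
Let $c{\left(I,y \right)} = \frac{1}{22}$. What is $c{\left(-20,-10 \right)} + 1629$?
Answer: $\frac{35839}{22} \approx 1629.0$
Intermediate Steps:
$c{\left(I,y \right)} = \frac{1}{22}$
$c{\left(-20,-10 \right)} + 1629 = \frac{1}{22} + 1629 = \frac{35839}{22}$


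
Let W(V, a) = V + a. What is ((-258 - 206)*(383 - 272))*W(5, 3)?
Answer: -412032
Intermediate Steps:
((-258 - 206)*(383 - 272))*W(5, 3) = ((-258 - 206)*(383 - 272))*(5 + 3) = -464*111*8 = -51504*8 = -412032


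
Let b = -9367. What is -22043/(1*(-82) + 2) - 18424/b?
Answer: 207950701/749360 ≈ 277.50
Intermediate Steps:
-22043/(1*(-82) + 2) - 18424/b = -22043/(1*(-82) + 2) - 18424/(-9367) = -22043/(-82 + 2) - 18424*(-1/9367) = -22043/(-80) + 18424/9367 = -22043*(-1/80) + 18424/9367 = 22043/80 + 18424/9367 = 207950701/749360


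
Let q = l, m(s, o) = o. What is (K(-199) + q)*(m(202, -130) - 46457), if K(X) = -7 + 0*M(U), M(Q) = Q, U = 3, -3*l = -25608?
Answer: -397340523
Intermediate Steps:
l = 8536 (l = -⅓*(-25608) = 8536)
q = 8536
K(X) = -7 (K(X) = -7 + 0*3 = -7 + 0 = -7)
(K(-199) + q)*(m(202, -130) - 46457) = (-7 + 8536)*(-130 - 46457) = 8529*(-46587) = -397340523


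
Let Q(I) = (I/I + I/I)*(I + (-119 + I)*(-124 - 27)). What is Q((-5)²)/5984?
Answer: 14219/2992 ≈ 4.7523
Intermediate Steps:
Q(I) = 35938 - 300*I (Q(I) = (1 + 1)*(I + (-119 + I)*(-151)) = 2*(I + (17969 - 151*I)) = 2*(17969 - 150*I) = 35938 - 300*I)
Q((-5)²)/5984 = (35938 - 300*(-5)²)/5984 = (35938 - 300*25)*(1/5984) = (35938 - 7500)*(1/5984) = 28438*(1/5984) = 14219/2992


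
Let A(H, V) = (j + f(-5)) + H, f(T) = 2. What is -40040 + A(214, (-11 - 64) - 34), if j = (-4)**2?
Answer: -39808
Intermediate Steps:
j = 16
A(H, V) = 18 + H (A(H, V) = (16 + 2) + H = 18 + H)
-40040 + A(214, (-11 - 64) - 34) = -40040 + (18 + 214) = -40040 + 232 = -39808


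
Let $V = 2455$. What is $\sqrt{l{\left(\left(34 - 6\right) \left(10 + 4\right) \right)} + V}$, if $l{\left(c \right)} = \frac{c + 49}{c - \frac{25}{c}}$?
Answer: $\frac{\sqrt{715761645423}}{17071} \approx 49.559$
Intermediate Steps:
$l{\left(c \right)} = \frac{49 + c}{c - \frac{25}{c}}$
$\sqrt{l{\left(\left(34 - 6\right) \left(10 + 4\right) \right)} + V} = \sqrt{\frac{\left(34 - 6\right) \left(10 + 4\right) \left(49 + \left(34 - 6\right) \left(10 + 4\right)\right)}{-25 + \left(\left(34 - 6\right) \left(10 + 4\right)\right)^{2}} + 2455} = \sqrt{\frac{28 \cdot 14 \left(49 + 28 \cdot 14\right)}{-25 + \left(28 \cdot 14\right)^{2}} + 2455} = \sqrt{\frac{392 \left(49 + 392\right)}{-25 + 392^{2}} + 2455} = \sqrt{392 \frac{1}{-25 + 153664} \cdot 441 + 2455} = \sqrt{392 \cdot \frac{1}{153639} \cdot 441 + 2455} = \sqrt{\frac{19208}{17071} + 2455} = \sqrt{\frac{41928513}{17071}} = \frac{\sqrt{715761645423}}{17071}$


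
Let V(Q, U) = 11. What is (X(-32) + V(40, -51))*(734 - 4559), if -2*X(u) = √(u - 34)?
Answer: -42075 + 3825*I*√66/2 ≈ -42075.0 + 15537.0*I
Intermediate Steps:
X(u) = -√(-34 + u)/2 (X(u) = -√(u - 34)/2 = -√(-34 + u)/2)
(X(-32) + V(40, -51))*(734 - 4559) = (-√(-34 - 32)/2 + 11)*(734 - 4559) = (-I*√66/2 + 11)*(-3825) = (11 - I*√66/2)*(-3825) = -42075 + 3825*I*√66/2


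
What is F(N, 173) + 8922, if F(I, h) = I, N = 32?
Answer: 8954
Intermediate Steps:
F(N, 173) + 8922 = 32 + 8922 = 8954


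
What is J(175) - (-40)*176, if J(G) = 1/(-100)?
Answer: 703999/100 ≈ 7040.0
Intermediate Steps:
J(G) = -1/100
J(175) - (-40)*176 = -1/100 - (-40)*176 = -1/100 - 1*(-7040) = -1/100 + 7040 = 703999/100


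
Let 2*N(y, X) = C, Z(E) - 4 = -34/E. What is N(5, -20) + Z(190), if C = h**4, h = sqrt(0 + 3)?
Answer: 1581/190 ≈ 8.3210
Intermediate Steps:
h = sqrt(3) ≈ 1.7320
Z(E) = 4 - 34/E
C = 9 (C = (sqrt(3))**4 = 9)
N(y, X) = 9/2 (N(y, X) = (1/2)*9 = 9/2)
N(5, -20) + Z(190) = 9/2 + (4 - 34/190) = 9/2 + (4 - 34*1/190) = 9/2 + (4 - 17/95) = 9/2 + 363/95 = 1581/190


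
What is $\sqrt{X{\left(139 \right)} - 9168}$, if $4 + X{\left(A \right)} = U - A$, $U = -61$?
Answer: $2 i \sqrt{2343} \approx 96.809 i$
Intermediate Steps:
$X{\left(A \right)} = -65 - A$ ($X{\left(A \right)} = -4 - \left(61 + A\right) = -65 - A$)
$\sqrt{X{\left(139 \right)} - 9168} = \sqrt{\left(-65 - 139\right) - 9168} = \sqrt{-204 - 9168} = \sqrt{-9372} = 2 i \sqrt{2343}$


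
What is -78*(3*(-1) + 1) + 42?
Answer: 198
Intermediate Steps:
-78*(3*(-1) + 1) + 42 = -78*(-3 + 1) + 42 = -78*(-2) + 42 = 156 + 42 = 198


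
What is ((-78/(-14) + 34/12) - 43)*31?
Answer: -45043/42 ≈ -1072.5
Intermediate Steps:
((-78/(-14) + 34/12) - 43)*31 = ((-78*(-1/14) + 34*(1/12)) - 43)*31 = ((39/7 + 17/6) - 43)*31 = (353/42 - 43)*31 = -1453/42*31 = -45043/42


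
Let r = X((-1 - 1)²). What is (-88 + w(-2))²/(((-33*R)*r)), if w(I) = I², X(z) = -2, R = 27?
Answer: 392/99 ≈ 3.9596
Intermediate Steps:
r = -2
(-88 + w(-2))²/(((-33*R)*r)) = (-88 + (-2)²)²/((-33*27*(-2))) = (-88 + 4)²/((-891*(-2))) = (-84)²/1782 = 7056*(1/1782) = 392/99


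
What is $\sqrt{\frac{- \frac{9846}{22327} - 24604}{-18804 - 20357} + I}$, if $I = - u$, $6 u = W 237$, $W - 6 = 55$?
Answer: $\frac{i \sqrt{7366173671439680085390}}{1748695294} \approx 49.08 i$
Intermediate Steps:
$W = 61$ ($W = 6 + 55 = 61$)
$u = \frac{4819}{2}$ ($u = \frac{61 \cdot 237}{6} = \frac{1}{6} \cdot 14457 = \frac{4819}{2} \approx 2409.5$)
$I = - \frac{4819}{2}$ ($I = \left(-1\right) \frac{4819}{2} = - \frac{4819}{2} \approx -2409.5$)
$\sqrt{\frac{- \frac{9846}{22327} - 24604}{-18804 - 20357} + I} = \sqrt{\frac{- \frac{9846}{22327} - 24604}{-18804 - 20357} - \frac{4819}{2}} = \sqrt{\frac{\left(-9846\right) \frac{1}{22327} - 24604}{-39161} - \frac{4819}{2}} = \sqrt{\left(- \frac{9846}{22327} - 24604\right) \left(- \frac{1}{39161}\right) - \frac{4819}{2}} = \sqrt{\left(- \frac{549343354}{22327}\right) \left(- \frac{1}{39161}\right) - \frac{4819}{2}} = \sqrt{\frac{549343354}{874347647} - \frac{4819}{2}} = \sqrt{- \frac{4212382624185}{1748695294}} = \frac{i \sqrt{7366173671439680085390}}{1748695294}$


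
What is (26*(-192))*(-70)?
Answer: 349440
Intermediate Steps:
(26*(-192))*(-70) = -4992*(-70) = 349440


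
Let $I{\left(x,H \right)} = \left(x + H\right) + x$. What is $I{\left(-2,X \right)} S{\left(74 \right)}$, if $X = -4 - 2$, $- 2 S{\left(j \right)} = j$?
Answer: $370$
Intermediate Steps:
$S{\left(j \right)} = - \frac{j}{2}$
$X = -6$ ($X = -4 - 2 = -6$)
$I{\left(x,H \right)} = H + 2 x$ ($I{\left(x,H \right)} = \left(H + x\right) + x = H + 2 x$)
$I{\left(-2,X \right)} S{\left(74 \right)} = \left(-6 + 2 \left(-2\right)\right) \left(\left(- \frac{1}{2}\right) 74\right) = \left(-6 - 4\right) \left(-37\right) = \left(-10\right) \left(-37\right) = 370$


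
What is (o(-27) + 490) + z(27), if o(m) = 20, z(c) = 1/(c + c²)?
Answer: 385561/756 ≈ 510.00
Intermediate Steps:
(o(-27) + 490) + z(27) = (20 + 490) + 1/(27*(1 + 27)) = 510 + (1/27)/28 = 510 + (1/27)*(1/28) = 510 + 1/756 = 385561/756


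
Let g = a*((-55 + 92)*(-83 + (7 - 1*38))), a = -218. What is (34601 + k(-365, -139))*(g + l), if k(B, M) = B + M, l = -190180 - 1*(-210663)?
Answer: 32051418679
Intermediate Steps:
l = 20483 (l = -190180 + 210663 = 20483)
g = 919524 (g = -218*(-55 + 92)*(-83 + (7 - 1*38)) = -8066*(-83 + (7 - 38)) = -8066*(-83 - 31) = -8066*(-114) = -218*(-4218) = 919524)
(34601 + k(-365, -139))*(g + l) = (34601 + (-365 - 139))*(919524 + 20483) = (34601 - 504)*940007 = 34097*940007 = 32051418679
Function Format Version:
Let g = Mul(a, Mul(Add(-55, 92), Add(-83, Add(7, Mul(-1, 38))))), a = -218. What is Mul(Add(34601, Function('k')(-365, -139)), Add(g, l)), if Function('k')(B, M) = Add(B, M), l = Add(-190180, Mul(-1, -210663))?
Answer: 32051418679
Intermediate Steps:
l = 20483 (l = Add(-190180, 210663) = 20483)
g = 919524 (g = Mul(-218, Mul(Add(-55, 92), Add(-83, Add(7, Mul(-1, 38))))) = Mul(-218, Mul(37, Add(-83, Add(7, -38)))) = Mul(-218, Mul(37, Add(-83, -31))) = Mul(-218, Mul(37, -114)) = Mul(-218, -4218) = 919524)
Mul(Add(34601, Function('k')(-365, -139)), Add(g, l)) = Mul(Add(34601, Add(-365, -139)), Add(919524, 20483)) = Mul(Add(34601, -504), 940007) = Mul(34097, 940007) = 32051418679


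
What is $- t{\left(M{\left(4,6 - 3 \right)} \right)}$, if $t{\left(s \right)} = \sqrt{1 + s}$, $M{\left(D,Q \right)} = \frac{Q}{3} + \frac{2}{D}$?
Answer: $- \frac{\sqrt{10}}{2} \approx -1.5811$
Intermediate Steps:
$M{\left(D,Q \right)} = \frac{2}{D} + \frac{Q}{3}$ ($M{\left(D,Q \right)} = Q \frac{1}{3} + \frac{2}{D} = \frac{Q}{3} + \frac{2}{D} = \frac{2}{D} + \frac{Q}{3}$)
$- t{\left(M{\left(4,6 - 3 \right)} \right)} = - \sqrt{1 + \left(\frac{2}{4} + \frac{6 - 3}{3}\right)} = - \sqrt{1 + \left(2 \cdot \frac{1}{4} + \frac{6 - 3}{3}\right)} = - \sqrt{1 + \left(\frac{1}{2} + \frac{1}{3} \cdot 3\right)} = - \sqrt{1 + \left(\frac{1}{2} + 1\right)} = - \sqrt{1 + \frac{3}{2}} = - \sqrt{\frac{5}{2}} = - \frac{\sqrt{10}}{2}$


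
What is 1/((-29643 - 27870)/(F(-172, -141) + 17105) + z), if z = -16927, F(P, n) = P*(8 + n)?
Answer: -13327/225605300 ≈ -5.9072e-5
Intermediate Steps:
1/((-29643 - 27870)/(F(-172, -141) + 17105) + z) = 1/((-29643 - 27870)/(-172*(8 - 141) + 17105) - 16927) = 1/(-57513/(-172*(-133) + 17105) - 16927) = 1/(-57513/(22876 + 17105) - 16927) = 1/(-57513/39981 - 16927) = 1/(-57513*1/39981 - 16927) = 1/(-19171/13327 - 16927) = 1/(-225605300/13327) = -13327/225605300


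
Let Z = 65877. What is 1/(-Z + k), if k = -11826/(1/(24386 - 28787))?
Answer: 1/51980349 ≈ 1.9238e-8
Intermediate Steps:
k = 52046226 (k = -11826/(1/(-4401)) = -11826/(-1/4401) = -11826*(-4401) = 52046226)
1/(-Z + k) = 1/(-1*65877 + 52046226) = 1/(-65877 + 52046226) = 1/51980349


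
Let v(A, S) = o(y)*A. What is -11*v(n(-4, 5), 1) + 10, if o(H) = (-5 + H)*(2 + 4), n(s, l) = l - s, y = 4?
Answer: 604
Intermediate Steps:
o(H) = -30 + 6*H (o(H) = (-5 + H)*6 = -30 + 6*H)
v(A, S) = -6*A (v(A, S) = (-30 + 6*4)*A = (-30 + 24)*A = -6*A)
-11*v(n(-4, 5), 1) + 10 = -(-66)*(5 - 1*(-4)) + 10 = -(-66)*(5 + 4) + 10 = -(-66)*9 + 10 = -11*(-54) + 10 = 594 + 10 = 604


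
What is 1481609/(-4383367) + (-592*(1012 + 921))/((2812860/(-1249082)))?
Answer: 1566361731896014961/3082449424905 ≈ 5.0816e+5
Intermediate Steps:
1481609/(-4383367) + (-592*(1012 + 921))/((2812860/(-1249082))) = 1481609*(-1/4383367) + (-592*1933)/((2812860*(-1/1249082))) = -1481609/4383367 - 1144336/(-1406430/624541) = -1481609/4383367 - 1144336*(-624541/1406430) = -1481609/4383367 + 357342374888/703215 = 1566361731896014961/3082449424905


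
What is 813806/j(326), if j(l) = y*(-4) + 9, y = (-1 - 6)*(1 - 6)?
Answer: -813806/131 ≈ -6212.3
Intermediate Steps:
y = 35 (y = -7*(-5) = 35)
j(l) = -131 (j(l) = 35*(-4) + 9 = -140 + 9 = -131)
813806/j(326) = 813806/(-131) = 813806*(-1/131) = -813806/131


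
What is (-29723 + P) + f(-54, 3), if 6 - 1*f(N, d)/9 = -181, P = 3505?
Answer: -24535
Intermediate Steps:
f(N, d) = 1683 (f(N, d) = 54 - 9*(-181) = 54 + 1629 = 1683)
(-29723 + P) + f(-54, 3) = (-29723 + 3505) + 1683 = -26218 + 1683 = -24535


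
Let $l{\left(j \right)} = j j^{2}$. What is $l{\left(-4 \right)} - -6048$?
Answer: $5984$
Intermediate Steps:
$l{\left(j \right)} = j^{3}$
$l{\left(-4 \right)} - -6048 = \left(-4\right)^{3} - -6048 = -64 + 6048 = 5984$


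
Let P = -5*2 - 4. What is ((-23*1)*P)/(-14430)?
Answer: -161/7215 ≈ -0.022315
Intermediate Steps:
P = -14 (P = -10 - 4 = -14)
((-23*1)*P)/(-14430) = (-23*1*(-14))/(-14430) = -23*(-14)*(-1/14430) = 322*(-1/14430) = -161/7215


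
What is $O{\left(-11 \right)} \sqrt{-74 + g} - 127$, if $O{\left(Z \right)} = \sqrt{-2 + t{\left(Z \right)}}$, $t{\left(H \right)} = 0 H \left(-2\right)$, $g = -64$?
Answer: $-127 - 2 \sqrt{69} \approx -143.61$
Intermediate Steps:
$t{\left(H \right)} = 0$ ($t{\left(H \right)} = 0 \left(-2\right) = 0$)
$O{\left(Z \right)} = i \sqrt{2}$ ($O{\left(Z \right)} = \sqrt{-2 + 0} = \sqrt{-2} = i \sqrt{2}$)
$O{\left(-11 \right)} \sqrt{-74 + g} - 127 = i \sqrt{2} \sqrt{-74 - 64} - 127 = i \sqrt{2} \sqrt{-138} - 127 = i \sqrt{2} i \sqrt{138} - 127 = - 2 \sqrt{69} - 127 = -127 - 2 \sqrt{69}$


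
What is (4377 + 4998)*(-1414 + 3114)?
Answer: 15937500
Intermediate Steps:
(4377 + 4998)*(-1414 + 3114) = 9375*1700 = 15937500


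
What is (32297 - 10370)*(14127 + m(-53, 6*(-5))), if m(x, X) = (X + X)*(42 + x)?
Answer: 324234549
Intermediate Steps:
m(x, X) = 2*X*(42 + x) (m(x, X) = (2*X)*(42 + x) = 2*X*(42 + x))
(32297 - 10370)*(14127 + m(-53, 6*(-5))) = (32297 - 10370)*(14127 + 2*(6*(-5))*(42 - 53)) = 21927*(14127 + 2*(-30)*(-11)) = 21927*(14127 + 660) = 21927*14787 = 324234549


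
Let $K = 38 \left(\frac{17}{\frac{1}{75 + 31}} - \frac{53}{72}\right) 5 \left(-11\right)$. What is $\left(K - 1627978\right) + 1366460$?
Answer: $- \frac{144941743}{36} \approx -4.0262 \cdot 10^{6}$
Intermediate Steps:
$K = - \frac{135527095}{36}$ ($K = 38 \left(\frac{17}{\frac{1}{106}} - \frac{53}{72}\right) \left(-55\right) = 38 \left(17 \frac{1}{\frac{1}{106}} - \frac{53}{72}\right) \left(-55\right) = 38 \left(17 \cdot 106 - \frac{53}{72}\right) \left(-55\right) = 38 \left(1802 - \frac{53}{72}\right) \left(-55\right) = 38 \cdot \frac{129691}{72} \left(-55\right) = \frac{2464129}{36} \left(-55\right) = - \frac{135527095}{36} \approx -3.7646 \cdot 10^{6}$)
$\left(K - 1627978\right) + 1366460 = \left(- \frac{135527095}{36} - 1627978\right) + 1366460 = - \frac{194134303}{36} + 1366460 = - \frac{144941743}{36}$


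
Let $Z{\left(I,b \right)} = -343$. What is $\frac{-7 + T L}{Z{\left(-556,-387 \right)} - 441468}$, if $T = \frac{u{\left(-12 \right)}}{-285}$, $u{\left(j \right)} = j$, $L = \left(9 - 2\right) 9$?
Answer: $\frac{413}{41972045} \approx 9.8399 \cdot 10^{-6}$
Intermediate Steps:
$L = 63$ ($L = 7 \cdot 9 = 63$)
$T = \frac{4}{95}$ ($T = - \frac{12}{-285} = \left(-12\right) \left(- \frac{1}{285}\right) = \frac{4}{95} \approx 0.042105$)
$\frac{-7 + T L}{Z{\left(-556,-387 \right)} - 441468} = \frac{-7 + \frac{4}{95} \cdot 63}{-343 - 441468} = \frac{-7 + \frac{252}{95}}{-343 - 441468} = - \frac{413}{95 \left(-441811\right)} = \left(- \frac{413}{95}\right) \left(- \frac{1}{441811}\right) = \frac{413}{41972045}$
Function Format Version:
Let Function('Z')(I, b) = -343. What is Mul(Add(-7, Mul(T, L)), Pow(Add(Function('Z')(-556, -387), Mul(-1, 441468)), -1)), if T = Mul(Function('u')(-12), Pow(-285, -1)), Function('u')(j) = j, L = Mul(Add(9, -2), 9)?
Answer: Rational(413, 41972045) ≈ 9.8399e-6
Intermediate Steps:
L = 63 (L = Mul(7, 9) = 63)
T = Rational(4, 95) (T = Mul(-12, Pow(-285, -1)) = Mul(-12, Rational(-1, 285)) = Rational(4, 95) ≈ 0.042105)
Mul(Add(-7, Mul(T, L)), Pow(Add(Function('Z')(-556, -387), Mul(-1, 441468)), -1)) = Mul(Add(-7, Mul(Rational(4, 95), 63)), Pow(Add(-343, Mul(-1, 441468)), -1)) = Mul(Add(-7, Rational(252, 95)), Pow(Add(-343, -441468), -1)) = Mul(Rational(-413, 95), Pow(-441811, -1)) = Mul(Rational(-413, 95), Rational(-1, 441811)) = Rational(413, 41972045)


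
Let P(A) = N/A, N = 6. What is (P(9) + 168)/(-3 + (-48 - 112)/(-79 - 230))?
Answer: -52118/767 ≈ -67.950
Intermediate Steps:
P(A) = 6/A
(P(9) + 168)/(-3 + (-48 - 112)/(-79 - 230)) = (6/9 + 168)/(-3 + (-48 - 112)/(-79 - 230)) = (6*(⅑) + 168)/(-3 - 160/(-309)) = (⅔ + 168)/(-3 - 160*(-1/309)) = 506/(3*(-3 + 160/309)) = 506/(3*(-767/309)) = (506/3)*(-309/767) = -52118/767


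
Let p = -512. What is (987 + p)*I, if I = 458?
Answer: 217550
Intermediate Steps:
(987 + p)*I = (987 - 512)*458 = 475*458 = 217550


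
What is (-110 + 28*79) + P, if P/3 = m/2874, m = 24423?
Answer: 2038139/958 ≈ 2127.5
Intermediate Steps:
P = 24423/958 (P = 3*(24423/2874) = 3*(24423*(1/2874)) = 3*(8141/958) = 24423/958 ≈ 25.494)
(-110 + 28*79) + P = (-110 + 28*79) + 24423/958 = (-110 + 2212) + 24423/958 = 2102 + 24423/958 = 2038139/958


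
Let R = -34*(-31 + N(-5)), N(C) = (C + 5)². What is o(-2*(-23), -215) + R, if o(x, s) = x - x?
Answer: 1054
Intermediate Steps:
N(C) = (5 + C)²
R = 1054 (R = -34*(-31 + (5 - 5)²) = -34*(-31 + 0²) = -34*(-31 + 0) = -34*(-31) = 1054)
o(x, s) = 0
o(-2*(-23), -215) + R = 0 + 1054 = 1054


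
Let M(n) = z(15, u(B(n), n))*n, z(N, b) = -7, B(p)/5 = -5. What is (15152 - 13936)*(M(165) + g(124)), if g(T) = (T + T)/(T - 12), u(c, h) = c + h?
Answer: -9812512/7 ≈ -1.4018e+6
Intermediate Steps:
B(p) = -25 (B(p) = 5*(-5) = -25)
g(T) = 2*T/(-12 + T) (g(T) = (2*T)/(-12 + T) = 2*T/(-12 + T))
M(n) = -7*n
(15152 - 13936)*(M(165) + g(124)) = (15152 - 13936)*(-7*165 + 2*124/(-12 + 124)) = 1216*(-1155 + 2*124/112) = 1216*(-1155 + 2*124*(1/112)) = 1216*(-1155 + 31/14) = 1216*(-16139/14) = -9812512/7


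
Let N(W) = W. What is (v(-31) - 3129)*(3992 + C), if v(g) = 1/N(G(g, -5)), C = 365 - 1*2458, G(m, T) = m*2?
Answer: -368404101/62 ≈ -5.9420e+6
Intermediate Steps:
G(m, T) = 2*m
C = -2093 (C = 365 - 2458 = -2093)
v(g) = 1/(2*g)
(v(-31) - 3129)*(3992 + C) = ((½)/(-31) - 3129)*(3992 - 2093) = ((½)*(-1/31) - 3129)*1899 = (-1/62 - 3129)*1899 = -193999/62*1899 = -368404101/62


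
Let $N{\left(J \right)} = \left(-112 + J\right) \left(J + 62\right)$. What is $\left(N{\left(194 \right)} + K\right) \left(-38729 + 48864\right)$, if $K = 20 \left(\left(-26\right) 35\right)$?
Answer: $28296920$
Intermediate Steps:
$N{\left(J \right)} = \left(-112 + J\right) \left(62 + J\right)$
$K = -18200$ ($K = 20 \left(-910\right) = -18200$)
$\left(N{\left(194 \right)} + K\right) \left(-38729 + 48864\right) = \left(\left(-6944 + 194^{2} - 9700\right) - 18200\right) \left(-38729 + 48864\right) = \left(\left(-6944 + 37636 - 9700\right) - 18200\right) 10135 = \left(20992 - 18200\right) 10135 = 2792 \cdot 10135 = 28296920$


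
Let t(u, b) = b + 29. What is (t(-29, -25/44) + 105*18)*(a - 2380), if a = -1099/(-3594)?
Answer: -21876827007/4792 ≈ -4.5653e+6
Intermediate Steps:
t(u, b) = 29 + b
a = 1099/3594 (a = -1099*(-1/3594) = 1099/3594 ≈ 0.30579)
(t(-29, -25/44) + 105*18)*(a - 2380) = ((29 - 25/44) + 105*18)*(1099/3594 - 2380) = ((29 - 25*1/44) + 1890)*(-8552621/3594) = ((29 - 25/44) + 1890)*(-8552621/3594) = (1251/44 + 1890)*(-8552621/3594) = (84411/44)*(-8552621/3594) = -21876827007/4792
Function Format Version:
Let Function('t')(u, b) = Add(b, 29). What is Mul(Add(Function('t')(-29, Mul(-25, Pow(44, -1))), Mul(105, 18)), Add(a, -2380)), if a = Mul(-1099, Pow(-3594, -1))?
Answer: Rational(-21876827007, 4792) ≈ -4.5653e+6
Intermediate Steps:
Function('t')(u, b) = Add(29, b)
a = Rational(1099, 3594) (a = Mul(-1099, Rational(-1, 3594)) = Rational(1099, 3594) ≈ 0.30579)
Mul(Add(Function('t')(-29, Mul(-25, Pow(44, -1))), Mul(105, 18)), Add(a, -2380)) = Mul(Add(Add(29, Mul(-25, Pow(44, -1))), Mul(105, 18)), Add(Rational(1099, 3594), -2380)) = Mul(Add(Add(29, Mul(-25, Rational(1, 44))), 1890), Rational(-8552621, 3594)) = Mul(Add(Add(29, Rational(-25, 44)), 1890), Rational(-8552621, 3594)) = Mul(Add(Rational(1251, 44), 1890), Rational(-8552621, 3594)) = Mul(Rational(84411, 44), Rational(-8552621, 3594)) = Rational(-21876827007, 4792)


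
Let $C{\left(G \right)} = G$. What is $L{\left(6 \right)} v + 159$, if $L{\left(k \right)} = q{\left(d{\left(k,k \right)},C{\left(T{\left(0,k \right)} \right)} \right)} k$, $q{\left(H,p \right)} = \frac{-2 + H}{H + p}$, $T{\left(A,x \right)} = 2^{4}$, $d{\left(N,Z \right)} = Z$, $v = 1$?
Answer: $\frac{1761}{11} \approx 160.09$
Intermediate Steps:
$T{\left(A,x \right)} = 16$
$q{\left(H,p \right)} = \frac{-2 + H}{H + p}$
$L{\left(k \right)} = \frac{k \left(-2 + k\right)}{16 + k}$ ($L{\left(k \right)} = \frac{-2 + k}{k + 16} k = \frac{-2 + k}{16 + k} k = \frac{k \left(-2 + k\right)}{16 + k}$)
$L{\left(6 \right)} v + 159 = \frac{6 \left(-2 + 6\right)}{16 + 6} \cdot 1 + 159 = 6 \cdot \frac{1}{22} \cdot 4 \cdot 1 + 159 = \frac{12}{11} \cdot 1 + 159 = \frac{12}{11} + 159 = \frac{1761}{11}$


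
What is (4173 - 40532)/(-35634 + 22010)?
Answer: 36359/13624 ≈ 2.6687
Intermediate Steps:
(4173 - 40532)/(-35634 + 22010) = -36359/(-13624) = -36359*(-1/13624) = 36359/13624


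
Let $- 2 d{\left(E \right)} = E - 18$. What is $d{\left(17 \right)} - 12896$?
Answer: $- \frac{25791}{2} \approx -12896.0$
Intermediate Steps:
$d{\left(E \right)} = 9 - \frac{E}{2}$ ($d{\left(E \right)} = - \frac{E - 18}{2} = - \frac{-18 + E}{2} = 9 - \frac{E}{2}$)
$d{\left(17 \right)} - 12896 = \left(9 - \frac{17}{2}\right) - 12896 = \frac{1}{2} - 12896 = - \frac{25791}{2}$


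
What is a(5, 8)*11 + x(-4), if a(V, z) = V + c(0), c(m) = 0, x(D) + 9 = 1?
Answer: 47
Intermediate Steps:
x(D) = -8 (x(D) = -9 + 1 = -8)
a(V, z) = V (a(V, z) = V + 0 = V)
a(5, 8)*11 + x(-4) = 5*11 - 8 = 55 - 8 = 47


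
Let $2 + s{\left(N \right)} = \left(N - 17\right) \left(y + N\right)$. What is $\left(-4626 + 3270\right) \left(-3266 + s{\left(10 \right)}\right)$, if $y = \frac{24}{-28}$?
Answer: $4518192$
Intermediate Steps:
$y = - \frac{6}{7}$ ($y = 24 \left(- \frac{1}{28}\right) = - \frac{6}{7} \approx -0.85714$)
$s{\left(N \right)} = -2 + \left(-17 + N\right) \left(- \frac{6}{7} + N\right)$ ($s{\left(N \right)} = -2 + \left(N - 17\right) \left(- \frac{6}{7} + N\right) = -2 + \left(-17 + N\right) \left(- \frac{6}{7} + N\right)$)
$\left(-4626 + 3270\right) \left(-3266 + s{\left(10 \right)}\right) = \left(-4626 + 3270\right) \left(-3266 + \left(\frac{88}{7} + 10^{2} - \frac{1250}{7}\right)\right) = - 1356 \left(-3266 + \left(\frac{88}{7} + 100 - \frac{1250}{7}\right)\right) = - 1356 \left(-3266 - 66\right) = \left(-1356\right) \left(-3332\right) = 4518192$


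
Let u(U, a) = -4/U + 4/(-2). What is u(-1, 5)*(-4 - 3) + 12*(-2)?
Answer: -38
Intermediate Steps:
u(U, a) = -2 - 4/U (u(U, a) = -4/U + 4*(-1/2) = -4/U - 2 = -2 - 4/U)
u(-1, 5)*(-4 - 3) + 12*(-2) = (-2 - 4/(-1))*(-4 - 3) + 12*(-2) = (-2 - 4*(-1))*(-7) - 24 = (-2 + 4)*(-7) - 24 = 2*(-7) - 24 = -14 - 24 = -38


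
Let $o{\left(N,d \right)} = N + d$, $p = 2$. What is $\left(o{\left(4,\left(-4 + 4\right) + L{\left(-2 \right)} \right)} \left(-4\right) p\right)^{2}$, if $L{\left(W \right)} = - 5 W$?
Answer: $12544$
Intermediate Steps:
$\left(o{\left(4,\left(-4 + 4\right) + L{\left(-2 \right)} \right)} \left(-4\right) p\right)^{2} = \left(\left(4 + \left(\left(-4 + 4\right) - -10\right)\right) \left(-4\right) 2\right)^{2} = \left(\left(4 + \left(0 + 10\right)\right) \left(-4\right) 2\right)^{2} = \left(\left(4 + 10\right) \left(-4\right) 2\right)^{2} = \left(14 \left(-4\right) 2\right)^{2} = \left(\left(-56\right) 2\right)^{2} = \left(-112\right)^{2} = 12544$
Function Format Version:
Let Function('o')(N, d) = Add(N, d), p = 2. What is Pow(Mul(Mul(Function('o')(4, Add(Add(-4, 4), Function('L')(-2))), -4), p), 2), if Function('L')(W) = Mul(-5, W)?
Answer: 12544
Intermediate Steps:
Pow(Mul(Mul(Function('o')(4, Add(Add(-4, 4), Function('L')(-2))), -4), p), 2) = Pow(Mul(Mul(Add(4, Add(Add(-4, 4), Mul(-5, -2))), -4), 2), 2) = Pow(Mul(Mul(Add(4, Add(0, 10)), -4), 2), 2) = Pow(Mul(Mul(Add(4, 10), -4), 2), 2) = Pow(Mul(Mul(14, -4), 2), 2) = Pow(Mul(-56, 2), 2) = Pow(-112, 2) = 12544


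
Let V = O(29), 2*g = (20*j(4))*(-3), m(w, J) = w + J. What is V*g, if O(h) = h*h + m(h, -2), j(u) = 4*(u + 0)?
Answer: -416640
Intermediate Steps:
j(u) = 4*u
m(w, J) = J + w
O(h) = -2 + h + h² (O(h) = h*h + (-2 + h) = h² + (-2 + h) = -2 + h + h²)
g = -480 (g = ((20*(4*4))*(-3))/2 = ((20*16)*(-3))/2 = (320*(-3))/2 = (½)*(-960) = -480)
V = 868 (V = -2 + 29 + 29² = -2 + 29 + 841 = 868)
V*g = 868*(-480) = -416640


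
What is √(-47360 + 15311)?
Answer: 3*I*√3561 ≈ 179.02*I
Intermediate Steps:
√(-47360 + 15311) = √(-32049) = 3*I*√3561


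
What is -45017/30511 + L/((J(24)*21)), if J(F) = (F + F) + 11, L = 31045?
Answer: 127348276/5400447 ≈ 23.581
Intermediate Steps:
J(F) = 11 + 2*F (J(F) = 2*F + 11 = 11 + 2*F)
-45017/30511 + L/((J(24)*21)) = -45017/30511 + 31045/(((11 + 2*24)*21)) = -45017*1/30511 + 31045/(((11 + 48)*21)) = -45017/30511 + 31045/((59*21)) = -45017/30511 + 31045/1239 = -45017/30511 + 31045*(1/1239) = -45017/30511 + 4435/177 = 127348276/5400447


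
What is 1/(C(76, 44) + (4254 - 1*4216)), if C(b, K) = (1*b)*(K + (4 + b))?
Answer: 1/9462 ≈ 0.00010569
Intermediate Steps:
C(b, K) = b*(4 + K + b)
1/(C(76, 44) + (4254 - 1*4216)) = 1/(76*(4 + 44 + 76) + (4254 - 1*4216)) = 1/(76*124 + (4254 - 4216)) = 1/(9424 + 38) = 1/9462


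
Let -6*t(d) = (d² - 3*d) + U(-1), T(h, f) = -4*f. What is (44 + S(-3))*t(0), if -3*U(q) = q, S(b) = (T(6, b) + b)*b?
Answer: -17/18 ≈ -0.94444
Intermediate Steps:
S(b) = -3*b² (S(b) = (-4*b + b)*b = (-3*b)*b = -3*b²)
U(q) = -q/3
t(d) = -1/18 + d/2 - d²/6 (t(d) = -((d² - 3*d) - ⅓*(-1))/6 = -((d² - 3*d) + ⅓)/6 = -(⅓ + d² - 3*d)/6 = -1/18 + d/2 - d²/6)
(44 + S(-3))*t(0) = (44 - 3*(-3)²)*(-1/18 + (½)*0 - ⅙*0²) = (44 - 3*9)*(-1/18 + 0 - ⅙*0) = (44 - 27)*(-1/18 + 0 + 0) = 17*(-1/18) = -17/18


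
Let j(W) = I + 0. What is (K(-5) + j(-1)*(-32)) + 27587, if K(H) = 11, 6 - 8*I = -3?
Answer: 27562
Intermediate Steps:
I = 9/8 (I = ¾ - ⅛*(-3) = ¾ + 3/8 = 9/8 ≈ 1.1250)
j(W) = 9/8 (j(W) = 9/8 + 0 = 9/8)
(K(-5) + j(-1)*(-32)) + 27587 = (11 + (9/8)*(-32)) + 27587 = (11 - 36) + 27587 = -25 + 27587 = 27562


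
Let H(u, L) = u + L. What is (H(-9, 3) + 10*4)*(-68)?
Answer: -2312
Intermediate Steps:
H(u, L) = L + u
(H(-9, 3) + 10*4)*(-68) = ((3 - 9) + 10*4)*(-68) = (-6 + 40)*(-68) = 34*(-68) = -2312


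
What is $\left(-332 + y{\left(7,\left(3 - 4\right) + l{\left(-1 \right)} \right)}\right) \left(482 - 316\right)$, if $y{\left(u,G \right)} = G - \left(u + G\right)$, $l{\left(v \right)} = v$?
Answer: $-56274$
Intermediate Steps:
$y{\left(u,G \right)} = - u$ ($y{\left(u,G \right)} = G - \left(G + u\right) = - u$)
$\left(-332 + y{\left(7,\left(3 - 4\right) + l{\left(-1 \right)} \right)}\right) \left(482 - 316\right) = \left(-332 - 7\right) \left(482 - 316\right) = \left(-332 - 7\right) 166 = \left(-339\right) 166 = -56274$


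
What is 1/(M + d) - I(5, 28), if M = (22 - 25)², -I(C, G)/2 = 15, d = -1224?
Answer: 36449/1215 ≈ 29.999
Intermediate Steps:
I(C, G) = -30 (I(C, G) = -2*15 = -30)
M = 9 (M = (-3)² = 9)
1/(M + d) - I(5, 28) = 1/(9 - 1224) - 1*(-30) = 1/(-1215) + 30 = -1/1215 + 30 = 36449/1215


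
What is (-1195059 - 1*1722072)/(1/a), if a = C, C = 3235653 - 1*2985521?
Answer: -729667811292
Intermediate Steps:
C = 250132 (C = 3235653 - 2985521 = 250132)
a = 250132
(-1195059 - 1*1722072)/(1/a) = (-1195059 - 1*1722072)/(1/250132) = (-1195059 - 1722072)/(1/250132) = -2917131*250132 = -729667811292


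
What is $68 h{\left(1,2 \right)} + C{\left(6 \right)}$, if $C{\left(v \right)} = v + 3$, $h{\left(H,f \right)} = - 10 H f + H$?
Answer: $-1283$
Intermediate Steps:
$h{\left(H,f \right)} = H - 10 H f$ ($h{\left(H,f \right)} = - 10 H f + H = H - 10 H f$)
$C{\left(v \right)} = 3 + v$
$68 h{\left(1,2 \right)} + C{\left(6 \right)} = 68 \cdot 1 \left(1 - 20\right) + \left(3 + 6\right) = 68 \cdot 1 \left(1 - 20\right) + 9 = 68 \cdot 1 \left(-19\right) + 9 = 68 \left(-19\right) + 9 = -1292 + 9 = -1283$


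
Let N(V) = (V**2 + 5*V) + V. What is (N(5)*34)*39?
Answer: 72930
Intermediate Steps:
N(V) = V**2 + 6*V
(N(5)*34)*39 = ((5*(6 + 5))*34)*39 = ((5*11)*34)*39 = (55*34)*39 = 1870*39 = 72930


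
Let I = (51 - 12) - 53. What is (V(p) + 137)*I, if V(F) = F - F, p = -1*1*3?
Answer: -1918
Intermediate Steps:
I = -14 (I = 39 - 53 = -14)
p = -3 (p = -1*3 = -3)
V(F) = 0
(V(p) + 137)*I = (0 + 137)*(-14) = 137*(-14) = -1918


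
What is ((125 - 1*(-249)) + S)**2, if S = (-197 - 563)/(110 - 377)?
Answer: 10123981924/71289 ≈ 1.4201e+5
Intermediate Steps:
S = 760/267 (S = -760/(-267) = -760*(-1/267) = 760/267 ≈ 2.8464)
((125 - 1*(-249)) + S)**2 = ((125 - 1*(-249)) + 760/267)**2 = ((125 + 249) + 760/267)**2 = (374 + 760/267)**2 = (100618/267)**2 = 10123981924/71289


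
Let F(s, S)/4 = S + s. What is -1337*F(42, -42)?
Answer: 0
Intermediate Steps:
F(s, S) = 4*S + 4*s (F(s, S) = 4*(S + s) = 4*S + 4*s)
-1337*F(42, -42) = -1337*(4*(-42) + 4*42) = -1337*(-168 + 168) = -1337*0 = 0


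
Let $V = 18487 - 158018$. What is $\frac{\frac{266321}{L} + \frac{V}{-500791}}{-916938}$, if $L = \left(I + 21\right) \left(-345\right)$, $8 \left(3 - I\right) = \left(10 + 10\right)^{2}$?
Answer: $- \frac{134622752981}{4118972852683260} \approx -3.2684 \cdot 10^{-5}$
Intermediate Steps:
$I = -47$ ($I = 3 - \frac{\left(10 + 10\right)^{2}}{8} = 3 - \frac{20^{2}}{8} = 3 - 50 = -47$)
$V = -139531$ ($V = 18487 - 158018 = -139531$)
$L = 8970$ ($L = \left(-47 + 21\right) \left(-345\right) = \left(-26\right) \left(-345\right) = 8970$)
$\frac{\frac{266321}{L} + \frac{V}{-500791}}{-916938} = \frac{\frac{266321}{8970} - \frac{139531}{-500791}}{-916938} = \left(266321 \cdot \frac{1}{8970} - - \frac{139531}{500791}\right) \left(- \frac{1}{916938}\right) = \left(\frac{266321}{8970} + \frac{139531}{500791}\right) \left(- \frac{1}{916938}\right) = \frac{134622752981}{4492095270} \left(- \frac{1}{916938}\right) = - \frac{134622752981}{4118972852683260}$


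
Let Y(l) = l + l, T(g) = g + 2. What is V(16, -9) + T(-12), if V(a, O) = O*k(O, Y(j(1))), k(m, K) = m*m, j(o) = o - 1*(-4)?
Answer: -739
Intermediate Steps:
j(o) = 4 + o (j(o) = o + 4 = 4 + o)
T(g) = 2 + g
Y(l) = 2*l
k(m, K) = m²
V(a, O) = O³ (V(a, O) = O*O² = O³)
V(16, -9) + T(-12) = (-9)³ + (2 - 12) = -729 - 10 = -739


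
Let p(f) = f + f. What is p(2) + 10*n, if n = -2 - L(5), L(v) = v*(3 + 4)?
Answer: -366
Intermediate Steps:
L(v) = 7*v (L(v) = v*7 = 7*v)
p(f) = 2*f
n = -37 (n = -2 - 7*5 = -2 - 1*35 = -2 - 35 = -37)
p(2) + 10*n = 2*2 + 10*(-37) = 4 - 370 = -366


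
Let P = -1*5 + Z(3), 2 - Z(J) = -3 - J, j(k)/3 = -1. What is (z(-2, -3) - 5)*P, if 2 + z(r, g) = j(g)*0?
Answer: -21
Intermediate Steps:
j(k) = -3 (j(k) = 3*(-1) = -3)
Z(J) = 5 + J (Z(J) = 2 - (-3 - J) = 2 + (3 + J) = 5 + J)
z(r, g) = -2 (z(r, g) = -2 - 3*0 = -2 + 0 = -2)
P = 3 (P = -1*5 + (5 + 3) = -5 + 8 = 3)
(z(-2, -3) - 5)*P = (-2 - 5)*3 = -7*3 = -21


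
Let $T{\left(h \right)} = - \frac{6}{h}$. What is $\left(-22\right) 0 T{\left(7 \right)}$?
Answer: $0$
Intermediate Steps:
$\left(-22\right) 0 T{\left(7 \right)} = \left(-22\right) 0 \left(- \frac{6}{7}\right) = 0 \left(\left(-6\right) \frac{1}{7}\right) = 0 \left(- \frac{6}{7}\right) = 0$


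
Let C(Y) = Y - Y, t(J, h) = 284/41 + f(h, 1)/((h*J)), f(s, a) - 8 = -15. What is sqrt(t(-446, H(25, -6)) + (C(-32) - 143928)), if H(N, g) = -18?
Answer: I*sqrt(433116103827097)/54858 ≈ 379.37*I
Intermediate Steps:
f(s, a) = -7 (f(s, a) = 8 - 15 = -7)
t(J, h) = 284/41 - 7/(J*h) (t(J, h) = 284/41 - 7*1/(J*h) = 284*(1/41) - 7*1/(J*h) = 284/41 - 7/(J*h))
C(Y) = 0
sqrt(t(-446, H(25, -6)) + (C(-32) - 143928)) = sqrt((284/41 - 7/(-446*(-18))) + (0 - 143928)) = sqrt((284/41 - 7*(-1/446)*(-1/18)) - 143928) = sqrt((284/41 - 7/8028) - 143928) = sqrt(2279665/329148 - 143928) = sqrt(-47371333679/329148) = I*sqrt(433116103827097)/54858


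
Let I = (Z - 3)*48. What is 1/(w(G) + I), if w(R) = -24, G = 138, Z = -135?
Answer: -1/6648 ≈ -0.00015042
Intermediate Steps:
I = -6624 (I = (-135 - 3)*48 = -138*48 = -6624)
1/(w(G) + I) = 1/(-24 - 6624) = 1/(-6648) = -1/6648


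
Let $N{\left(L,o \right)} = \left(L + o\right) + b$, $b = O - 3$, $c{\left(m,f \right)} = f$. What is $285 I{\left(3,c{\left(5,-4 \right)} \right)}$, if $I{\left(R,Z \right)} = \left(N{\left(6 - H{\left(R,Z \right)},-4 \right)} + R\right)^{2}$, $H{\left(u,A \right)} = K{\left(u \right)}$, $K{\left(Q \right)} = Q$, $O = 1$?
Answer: $0$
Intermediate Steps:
$H{\left(u,A \right)} = u$
$b = -2$ ($b = 1 - 3 = -2$)
$N{\left(L,o \right)} = -2 + L + o$ ($N{\left(L,o \right)} = \left(L + o\right) - 2 = -2 + L + o$)
$I{\left(R,Z \right)} = 0$ ($I{\left(R,Z \right)} = \left(\left(-2 - \left(-6 + R\right) - 4\right) + R\right)^{2} = \left(- R + R\right)^{2} = 0^{2} = 0$)
$285 I{\left(3,c{\left(5,-4 \right)} \right)} = 285 \cdot 0 = 0$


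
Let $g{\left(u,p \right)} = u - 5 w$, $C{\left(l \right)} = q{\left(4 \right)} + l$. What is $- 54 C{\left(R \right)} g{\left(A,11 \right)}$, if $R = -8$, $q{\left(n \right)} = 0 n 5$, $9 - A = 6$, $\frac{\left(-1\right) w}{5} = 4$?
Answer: $44496$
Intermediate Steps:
$w = -20$ ($w = \left(-5\right) 4 = -20$)
$A = 3$ ($A = 9 - 6 = 3$)
$q{\left(n \right)} = 0$ ($q{\left(n \right)} = 0 \cdot 5 = 0$)
$C{\left(l \right)} = l$ ($C{\left(l \right)} = 0 + l = l$)
$g{\left(u,p \right)} = 100 + u$ ($g{\left(u,p \right)} = u - -100 = u + 100 = 100 + u$)
$- 54 C{\left(R \right)} g{\left(A,11 \right)} = \left(-54\right) \left(-8\right) \left(100 + 3\right) = 432 \cdot 103 = 44496$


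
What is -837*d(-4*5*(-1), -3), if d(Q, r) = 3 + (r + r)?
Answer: 2511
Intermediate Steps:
d(Q, r) = 3 + 2*r
-837*d(-4*5*(-1), -3) = -837*(3 + 2*(-3)) = -837*(3 - 6) = -837*(-3) = 2511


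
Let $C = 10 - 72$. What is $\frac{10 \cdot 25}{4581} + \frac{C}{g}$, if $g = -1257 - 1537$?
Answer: $\frac{491261}{6399657} \approx 0.076764$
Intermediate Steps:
$g = -2794$
$C = -62$ ($C = 10 - 72 = -62$)
$\frac{10 \cdot 25}{4581} + \frac{C}{g} = \frac{10 \cdot 25}{4581} - \frac{62}{-2794} = 250 \cdot \frac{1}{4581} - - \frac{31}{1397} = \frac{250}{4581} + \frac{31}{1397} = \frac{491261}{6399657}$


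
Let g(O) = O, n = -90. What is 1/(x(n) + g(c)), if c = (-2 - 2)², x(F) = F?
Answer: -1/74 ≈ -0.013514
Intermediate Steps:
c = 16 (c = (-4)² = 16)
1/(x(n) + g(c)) = 1/(-90 + 16) = 1/(-74) = -1/74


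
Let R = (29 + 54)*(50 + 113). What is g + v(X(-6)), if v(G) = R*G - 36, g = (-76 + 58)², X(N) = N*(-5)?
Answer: 406158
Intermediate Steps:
X(N) = -5*N
R = 13529 (R = 83*163 = 13529)
g = 324 (g = (-18)² = 324)
v(G) = -36 + 13529*G (v(G) = 13529*G - 36 = -36 + 13529*G)
g + v(X(-6)) = 324 + (-36 + 13529*(-5*(-6))) = 324 + (-36 + 13529*30) = 324 + (-36 + 405870) = 324 + 405834 = 406158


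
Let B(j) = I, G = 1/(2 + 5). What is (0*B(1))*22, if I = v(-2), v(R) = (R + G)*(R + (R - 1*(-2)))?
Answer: 0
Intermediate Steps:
G = 1/7 ≈ 0.14286
v(R) = (2 + 2*R)*(1/7 + R) (v(R) = (R + 1/7)*(R + (R - 1*(-2))) = (1/7 + R)*(R + (R + 2)) = (1/7 + R)*(R + (2 + R)) = (1/7 + R)*(2 + 2*R) = (2 + 2*R)*(1/7 + R))
I = 26/7 (I = 2/7 + 2*(-2)**2 + (16/7)*(-2) = 2/7 + 2*4 - 32/7 = 2/7 + 8 - 32/7 = 26/7 ≈ 3.7143)
B(j) = 26/7
(0*B(1))*22 = (0*(26/7))*22 = 0*22 = 0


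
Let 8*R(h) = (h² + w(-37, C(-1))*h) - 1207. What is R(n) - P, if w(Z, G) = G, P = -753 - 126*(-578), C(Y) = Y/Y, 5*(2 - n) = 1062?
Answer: -13343731/200 ≈ -66719.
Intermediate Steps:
n = -1052/5 (n = 2 - ⅕*1062 = 2 - 1062/5 = -1052/5 ≈ -210.40)
C(Y) = 1
P = 72075 (P = -753 + 72828 = 72075)
R(h) = -1207/8 + h/8 + h²/8 (R(h) = ((h² + 1*h) - 1207)/8 = ((h² + h) - 1207)/8 = ((h + h²) - 1207)/8 = (-1207 + h + h²)/8 = -1207/8 + h/8 + h²/8)
R(n) - P = (-1207/8 + (⅛)*(-1052/5) + (-1052/5)²/8) - 1*72075 = (-1207/8 - 263/10 + (⅛)*(1106704/25)) - 72075 = (-1207/8 - 263/10 + 138338/25) - 72075 = 1071269/200 - 72075 = -13343731/200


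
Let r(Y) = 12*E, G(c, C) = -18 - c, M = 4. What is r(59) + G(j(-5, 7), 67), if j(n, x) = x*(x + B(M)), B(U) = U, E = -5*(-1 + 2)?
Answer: -155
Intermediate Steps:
E = -5 (E = -5*1 = -5)
j(n, x) = x*(4 + x) (j(n, x) = x*(x + 4) = x*(4 + x))
r(Y) = -60 (r(Y) = 12*(-5) = -60)
r(59) + G(j(-5, 7), 67) = -60 + (-18 - 7*(4 + 7)) = -60 + (-18 - 7*11) = -60 + (-18 - 1*77) = -60 + (-18 - 77) = -60 - 95 = -155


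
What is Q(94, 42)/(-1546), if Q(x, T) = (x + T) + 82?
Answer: -109/773 ≈ -0.14101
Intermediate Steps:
Q(x, T) = 82 + T + x (Q(x, T) = (T + x) + 82 = 82 + T + x)
Q(94, 42)/(-1546) = (82 + 42 + 94)/(-1546) = 218*(-1/1546) = -109/773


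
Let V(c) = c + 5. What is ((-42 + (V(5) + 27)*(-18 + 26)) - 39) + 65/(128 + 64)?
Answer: 41345/192 ≈ 215.34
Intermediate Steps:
V(c) = 5 + c
((-42 + (V(5) + 27)*(-18 + 26)) - 39) + 65/(128 + 64) = ((-42 + ((5 + 5) + 27)*(-18 + 26)) - 39) + 65/(128 + 64) = ((-42 + (10 + 27)*8) - 39) + 65/192 = ((-42 + 37*8) - 39) + (1/192)*65 = ((-42 + 296) - 39) + 65/192 = (254 - 39) + 65/192 = 215 + 65/192 = 41345/192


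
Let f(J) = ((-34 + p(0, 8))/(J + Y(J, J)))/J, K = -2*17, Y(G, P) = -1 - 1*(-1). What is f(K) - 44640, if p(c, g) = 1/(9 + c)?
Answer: -464434865/10404 ≈ -44640.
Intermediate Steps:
Y(G, P) = 0 (Y(G, P) = -1 + 1 = 0)
K = -34
f(J) = -305/(9*J²) (f(J) = ((-34 + 1/(9 + 0))/(J + 0))/J = ((-34 + 1/9)/J)/J = ((-34 + ⅑)/J)/J = (-305/(9*J))/J = -305/(9*J²))
f(K) - 44640 = -305/9/(-34)² - 44640 = -305/9*1/1156 - 44640 = -305/10404 - 44640 = -464434865/10404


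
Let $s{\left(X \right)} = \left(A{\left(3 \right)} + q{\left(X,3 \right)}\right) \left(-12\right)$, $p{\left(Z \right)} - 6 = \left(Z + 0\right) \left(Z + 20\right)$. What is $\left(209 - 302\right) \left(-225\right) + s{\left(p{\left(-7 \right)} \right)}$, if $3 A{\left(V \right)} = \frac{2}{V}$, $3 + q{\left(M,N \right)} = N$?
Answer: $\frac{62767}{3} \approx 20922.0$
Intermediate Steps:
$q{\left(M,N \right)} = -3 + N$
$A{\left(V \right)} = \frac{2}{3 V}$ ($A{\left(V \right)} = \frac{2 \frac{1}{V}}{3} = \frac{2}{3 V}$)
$p{\left(Z \right)} = 6 + Z \left(20 + Z\right)$ ($p{\left(Z \right)} = 6 + \left(Z + 0\right) \left(Z + 20\right) = 6 + Z \left(20 + Z\right)$)
$s{\left(X \right)} = - \frac{8}{3}$ ($s{\left(X \right)} = \left(\frac{2}{3 \cdot 3} + \left(-3 + 3\right)\right) \left(-12\right) = \left(\frac{2}{3} \cdot \frac{1}{3} + 0\right) \left(-12\right) = \left(\frac{2}{9} + 0\right) \left(-12\right) = \frac{2}{9} \left(-12\right) = - \frac{8}{3}$)
$\left(209 - 302\right) \left(-225\right) + s{\left(p{\left(-7 \right)} \right)} = \left(209 - 302\right) \left(-225\right) - \frac{8}{3} = \left(-93\right) \left(-225\right) - \frac{8}{3} = 20925 - \frac{8}{3} = \frac{62767}{3}$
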